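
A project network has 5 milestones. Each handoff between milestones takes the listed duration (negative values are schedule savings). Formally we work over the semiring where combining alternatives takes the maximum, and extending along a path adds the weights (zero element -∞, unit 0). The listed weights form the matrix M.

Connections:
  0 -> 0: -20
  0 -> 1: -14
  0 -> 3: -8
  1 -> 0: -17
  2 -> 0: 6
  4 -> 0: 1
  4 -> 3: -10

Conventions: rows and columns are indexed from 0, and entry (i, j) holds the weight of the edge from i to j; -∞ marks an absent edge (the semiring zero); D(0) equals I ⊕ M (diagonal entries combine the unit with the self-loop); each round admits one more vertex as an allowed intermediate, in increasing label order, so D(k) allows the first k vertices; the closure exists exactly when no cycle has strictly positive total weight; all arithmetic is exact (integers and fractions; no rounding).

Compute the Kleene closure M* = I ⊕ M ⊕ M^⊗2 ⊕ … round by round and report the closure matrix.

D(0):
  [0, -14, -∞, -8, -∞]
  [-17, 0, -∞, -∞, -∞]
  [6, -∞, 0, -∞, -∞]
  [-∞, -∞, -∞, 0, -∞]
  [1, -∞, -∞, -10, 0]
D(1):
  [0, -14, -∞, -8, -∞]
  [-17, 0, -∞, -25, -∞]
  [6, -8, 0, -2, -∞]
  [-∞, -∞, -∞, 0, -∞]
  [1, -13, -∞, -7, 0]
D(2):
  [0, -14, -∞, -8, -∞]
  [-17, 0, -∞, -25, -∞]
  [6, -8, 0, -2, -∞]
  [-∞, -∞, -∞, 0, -∞]
  [1, -13, -∞, -7, 0]
D(3):
  [0, -14, -∞, -8, -∞]
  [-17, 0, -∞, -25, -∞]
  [6, -8, 0, -2, -∞]
  [-∞, -∞, -∞, 0, -∞]
  [1, -13, -∞, -7, 0]
D(4):
  [0, -14, -∞, -8, -∞]
  [-17, 0, -∞, -25, -∞]
  [6, -8, 0, -2, -∞]
  [-∞, -∞, -∞, 0, -∞]
  [1, -13, -∞, -7, 0]
D(5):
  [0, -14, -∞, -8, -∞]
  [-17, 0, -∞, -25, -∞]
  [6, -8, 0, -2, -∞]
  [-∞, -∞, -∞, 0, -∞]
  [1, -13, -∞, -7, 0]
Answer: M* = [[0, -14, -∞, -8, -∞], [-17, 0, -∞, -25, -∞], [6, -8, 0, -2, -∞], [-∞, -∞, -∞, 0, -∞], [1, -13, -∞, -7, 0]]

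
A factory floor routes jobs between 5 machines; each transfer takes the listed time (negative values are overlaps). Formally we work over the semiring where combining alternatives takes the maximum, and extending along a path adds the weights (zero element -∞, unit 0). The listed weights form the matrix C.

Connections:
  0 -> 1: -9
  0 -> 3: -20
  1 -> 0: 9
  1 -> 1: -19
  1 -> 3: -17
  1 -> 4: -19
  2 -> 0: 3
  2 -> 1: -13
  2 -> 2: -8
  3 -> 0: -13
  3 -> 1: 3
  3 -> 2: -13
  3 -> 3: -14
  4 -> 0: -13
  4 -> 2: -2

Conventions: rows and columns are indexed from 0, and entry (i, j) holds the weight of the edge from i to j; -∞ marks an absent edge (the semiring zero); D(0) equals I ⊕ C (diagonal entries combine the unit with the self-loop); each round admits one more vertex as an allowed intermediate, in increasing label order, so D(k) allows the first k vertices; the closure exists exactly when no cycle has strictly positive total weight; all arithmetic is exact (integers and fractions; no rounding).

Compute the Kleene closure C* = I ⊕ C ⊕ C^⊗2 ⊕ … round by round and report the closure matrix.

D(0):
  [0, -9, -∞, -20, -∞]
  [9, 0, -∞, -17, -19]
  [3, -13, 0, -∞, -∞]
  [-13, 3, -13, 0, -∞]
  [-13, -∞, -2, -∞, 0]
D(1):
  [0, -9, -∞, -20, -∞]
  [9, 0, -∞, -11, -19]
  [3, -6, 0, -17, -∞]
  [-13, 3, -13, 0, -∞]
  [-13, -22, -2, -33, 0]
D(2):
  [0, -9, -∞, -20, -28]
  [9, 0, -∞, -11, -19]
  [3, -6, 0, -17, -25]
  [12, 3, -13, 0, -16]
  [-13, -22, -2, -33, 0]
D(3):
  [0, -9, -∞, -20, -28]
  [9, 0, -∞, -11, -19]
  [3, -6, 0, -17, -25]
  [12, 3, -13, 0, -16]
  [1, -8, -2, -19, 0]
D(4):
  [0, -9, -33, -20, -28]
  [9, 0, -24, -11, -19]
  [3, -6, 0, -17, -25]
  [12, 3, -13, 0, -16]
  [1, -8, -2, -19, 0]
D(5):
  [0, -9, -30, -20, -28]
  [9, 0, -21, -11, -19]
  [3, -6, 0, -17, -25]
  [12, 3, -13, 0, -16]
  [1, -8, -2, -19, 0]
Answer: C* = [[0, -9, -30, -20, -28], [9, 0, -21, -11, -19], [3, -6, 0, -17, -25], [12, 3, -13, 0, -16], [1, -8, -2, -19, 0]]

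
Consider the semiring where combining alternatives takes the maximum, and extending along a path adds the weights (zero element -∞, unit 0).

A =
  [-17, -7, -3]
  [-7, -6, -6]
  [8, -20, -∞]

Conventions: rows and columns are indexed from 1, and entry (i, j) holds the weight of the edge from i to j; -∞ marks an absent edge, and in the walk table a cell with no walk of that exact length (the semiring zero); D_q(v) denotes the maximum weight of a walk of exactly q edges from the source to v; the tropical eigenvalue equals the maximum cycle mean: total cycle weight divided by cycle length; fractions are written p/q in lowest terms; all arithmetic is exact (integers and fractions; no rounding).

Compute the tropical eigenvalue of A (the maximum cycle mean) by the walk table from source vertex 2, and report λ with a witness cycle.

q=0: [-∞, 0, -∞]
q=1: [-7, -6, -6]
q=2: [2, -12, -10]
q=3: [-2, -5, -1]
Optimal cycle mean attained by: cycle 1->3->1, total (-3) + 8, length 2.
Answer: λ = 5/2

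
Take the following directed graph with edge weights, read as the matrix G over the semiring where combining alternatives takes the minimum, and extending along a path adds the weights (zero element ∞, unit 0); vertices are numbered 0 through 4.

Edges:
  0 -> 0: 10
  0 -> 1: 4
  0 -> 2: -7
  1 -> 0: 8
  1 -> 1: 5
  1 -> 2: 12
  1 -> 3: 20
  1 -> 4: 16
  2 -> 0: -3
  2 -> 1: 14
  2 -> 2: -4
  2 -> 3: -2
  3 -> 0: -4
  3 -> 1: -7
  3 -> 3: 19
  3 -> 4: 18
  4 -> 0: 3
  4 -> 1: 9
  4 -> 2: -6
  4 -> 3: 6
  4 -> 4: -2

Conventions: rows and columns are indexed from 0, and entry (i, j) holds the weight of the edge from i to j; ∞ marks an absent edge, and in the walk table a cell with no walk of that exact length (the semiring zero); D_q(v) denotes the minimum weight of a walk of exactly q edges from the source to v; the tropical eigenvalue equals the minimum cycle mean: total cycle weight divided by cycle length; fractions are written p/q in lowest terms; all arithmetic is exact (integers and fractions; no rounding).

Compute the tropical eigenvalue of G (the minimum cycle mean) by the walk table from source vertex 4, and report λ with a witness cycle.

q=0: [∞, ∞, ∞, ∞, 0]
q=1: [3, 9, -6, 6, -2]
q=2: [-9, -1, -10, -8, -4]
q=3: [-13, -15, -16, -12, -6]
q=4: [-19, -19, -20, -18, -8]
q=5: [-23, -25, -26, -22, -10]
Optimal cycle mean attained by: cycle 0->2->0, total (-7) + (-3), length 2.
Answer: λ = -5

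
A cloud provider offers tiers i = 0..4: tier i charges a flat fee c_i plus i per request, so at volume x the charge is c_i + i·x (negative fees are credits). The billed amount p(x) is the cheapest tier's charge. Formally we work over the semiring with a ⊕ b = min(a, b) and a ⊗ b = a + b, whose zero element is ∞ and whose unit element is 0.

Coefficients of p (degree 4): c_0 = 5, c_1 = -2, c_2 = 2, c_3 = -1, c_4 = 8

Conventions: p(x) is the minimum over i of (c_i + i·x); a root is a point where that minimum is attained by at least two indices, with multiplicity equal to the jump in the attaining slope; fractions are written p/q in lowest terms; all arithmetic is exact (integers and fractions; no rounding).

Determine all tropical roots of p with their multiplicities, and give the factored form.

hull edge (i=0, c=5) to (i=1, c=-2): slope -7, span 1
hull edge (i=1, c=-2) to (i=3, c=-1): slope 1/2, span 2
hull edge (i=3, c=-1) to (i=4, c=8): slope 9, span 1
Factored form: p(x) = 8 ⊗ (x ⊕ (-9)) ⊗ (x ⊕ (-1/2)) ⊗ (x ⊕ (-1/2)) ⊗ (x ⊕ 7)
Answer: roots = -9 (mult 1), -1/2 (mult 2), 7 (mult 1)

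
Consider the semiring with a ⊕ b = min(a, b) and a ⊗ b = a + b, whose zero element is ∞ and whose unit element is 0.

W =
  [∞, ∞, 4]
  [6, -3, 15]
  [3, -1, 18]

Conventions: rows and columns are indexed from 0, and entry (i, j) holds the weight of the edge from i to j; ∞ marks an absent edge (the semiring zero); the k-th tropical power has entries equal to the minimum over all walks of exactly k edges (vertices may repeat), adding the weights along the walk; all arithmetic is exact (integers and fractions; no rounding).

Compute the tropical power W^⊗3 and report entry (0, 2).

W^⊗2:
  [7, 3, 22]
  [3, -6, 10]
  [5, -4, 7]
W^⊗3:
  [9, 0, 11]
  [0, -9, 7]
  [2, -7, 9]
Key observation: the optimum is the walk 0->2->0->2, with weight 4 + 3 + 4 = 11.
Optimal value attained by: walk 0->2->0->2.
Answer: (W^⊗3)[0][2] = 11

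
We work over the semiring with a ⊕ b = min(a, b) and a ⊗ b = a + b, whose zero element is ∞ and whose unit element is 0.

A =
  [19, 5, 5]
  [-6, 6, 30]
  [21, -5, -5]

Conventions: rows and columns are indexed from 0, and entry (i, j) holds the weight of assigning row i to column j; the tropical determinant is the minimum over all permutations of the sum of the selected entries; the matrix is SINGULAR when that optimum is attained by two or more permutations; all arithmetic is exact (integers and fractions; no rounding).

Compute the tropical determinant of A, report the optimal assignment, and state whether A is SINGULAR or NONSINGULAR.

σ = (0, 1, 2): 19 + 6 + (-5) = 20
σ = (0, 2, 1): 19 + 30 + (-5) = 44
σ = (1, 0, 2): 5 + (-6) + (-5) = -6
σ = (1, 2, 0): 5 + 30 + 21 = 56
σ = (2, 0, 1): 5 + (-6) + (-5) = -6
σ = (2, 1, 0): 5 + 6 + 21 = 32
Optimal value attained by: σ = (1, 0, 2).
Answer: det⊕(A) = -6; verdict: SINGULAR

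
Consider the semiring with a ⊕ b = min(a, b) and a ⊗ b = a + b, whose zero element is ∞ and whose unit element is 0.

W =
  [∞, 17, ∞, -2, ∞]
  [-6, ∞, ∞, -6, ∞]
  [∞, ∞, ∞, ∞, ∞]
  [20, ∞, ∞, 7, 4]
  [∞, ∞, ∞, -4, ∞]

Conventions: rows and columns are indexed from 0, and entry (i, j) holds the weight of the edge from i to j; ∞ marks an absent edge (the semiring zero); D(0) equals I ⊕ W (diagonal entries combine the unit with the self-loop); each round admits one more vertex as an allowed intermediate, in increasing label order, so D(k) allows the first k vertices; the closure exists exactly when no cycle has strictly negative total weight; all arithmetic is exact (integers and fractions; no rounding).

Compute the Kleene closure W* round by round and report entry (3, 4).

D(0):
  [0, 17, ∞, -2, ∞]
  [-6, 0, ∞, -6, ∞]
  [∞, ∞, 0, ∞, ∞]
  [20, ∞, ∞, 0, 4]
  [∞, ∞, ∞, -4, 0]
D(1):
  [0, 17, ∞, -2, ∞]
  [-6, 0, ∞, -8, ∞]
  [∞, ∞, 0, ∞, ∞]
  [20, 37, ∞, 0, 4]
  [∞, ∞, ∞, -4, 0]
D(2):
  [0, 17, ∞, -2, ∞]
  [-6, 0, ∞, -8, ∞]
  [∞, ∞, 0, ∞, ∞]
  [20, 37, ∞, 0, 4]
  [∞, ∞, ∞, -4, 0]
D(3):
  [0, 17, ∞, -2, ∞]
  [-6, 0, ∞, -8, ∞]
  [∞, ∞, 0, ∞, ∞]
  [20, 37, ∞, 0, 4]
  [∞, ∞, ∞, -4, 0]
D(4):
  [0, 17, ∞, -2, 2]
  [-6, 0, ∞, -8, -4]
  [∞, ∞, 0, ∞, ∞]
  [20, 37, ∞, 0, 4]
  [16, 33, ∞, -4, 0]
D(5):
  [0, 17, ∞, -2, 2]
  [-6, 0, ∞, -8, -4]
  [∞, ∞, 0, ∞, ∞]
  [20, 37, ∞, 0, 4]
  [16, 33, ∞, -4, 0]
Answer: W*[3][4] = 4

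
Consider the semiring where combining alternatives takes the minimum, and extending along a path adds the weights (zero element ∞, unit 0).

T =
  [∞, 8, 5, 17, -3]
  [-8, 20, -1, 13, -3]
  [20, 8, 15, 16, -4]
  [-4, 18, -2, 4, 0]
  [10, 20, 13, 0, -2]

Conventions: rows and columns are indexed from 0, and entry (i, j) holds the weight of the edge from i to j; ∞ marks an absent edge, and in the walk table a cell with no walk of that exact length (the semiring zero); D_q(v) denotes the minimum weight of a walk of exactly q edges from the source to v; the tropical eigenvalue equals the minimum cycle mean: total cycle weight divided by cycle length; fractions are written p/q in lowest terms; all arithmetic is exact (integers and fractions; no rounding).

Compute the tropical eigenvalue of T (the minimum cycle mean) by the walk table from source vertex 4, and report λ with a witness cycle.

q=0: [∞, ∞, ∞, ∞, 0]
q=1: [10, 20, 13, 0, -2]
q=2: [-4, 18, -2, -2, -4]
q=3: [-6, 4, -4, -4, -7]
q=4: [-8, 2, -6, -7, -9]
q=5: [-11, 0, -9, -9, -11]
Optimal cycle mean attained by: cycle 0->4->3->0, total (-3) + 0 + (-4), length 3.
Answer: λ = -7/3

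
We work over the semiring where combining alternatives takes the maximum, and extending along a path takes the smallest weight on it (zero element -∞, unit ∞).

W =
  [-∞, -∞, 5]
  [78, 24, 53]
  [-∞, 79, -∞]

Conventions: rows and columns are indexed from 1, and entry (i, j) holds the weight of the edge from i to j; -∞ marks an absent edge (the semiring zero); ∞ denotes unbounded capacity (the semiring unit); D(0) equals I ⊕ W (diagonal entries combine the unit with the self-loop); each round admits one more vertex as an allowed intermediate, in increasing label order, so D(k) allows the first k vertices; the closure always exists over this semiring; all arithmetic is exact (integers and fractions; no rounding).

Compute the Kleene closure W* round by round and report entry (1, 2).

D(0):
  [∞, -∞, 5]
  [78, ∞, 53]
  [-∞, 79, ∞]
D(1):
  [∞, -∞, 5]
  [78, ∞, 53]
  [-∞, 79, ∞]
D(2):
  [∞, -∞, 5]
  [78, ∞, 53]
  [78, 79, ∞]
D(3):
  [∞, 5, 5]
  [78, ∞, 53]
  [78, 79, ∞]
Answer: W*[1][2] = 5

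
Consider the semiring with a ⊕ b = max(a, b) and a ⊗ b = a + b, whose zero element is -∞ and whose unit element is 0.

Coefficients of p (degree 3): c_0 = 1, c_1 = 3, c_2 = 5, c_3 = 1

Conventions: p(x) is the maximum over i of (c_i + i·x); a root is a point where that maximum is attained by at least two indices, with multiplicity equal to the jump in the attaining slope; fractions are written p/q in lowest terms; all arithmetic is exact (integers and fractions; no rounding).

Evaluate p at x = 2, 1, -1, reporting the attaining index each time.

p(2) = max(1+0·2=1, 3+1·2=5, 5+2·2=9, 1+3·2=7) = 9 (attained by i=2)
p(1) = max(1+0·1=1, 3+1·1=4, 5+2·1=7, 1+3·1=4) = 7 (attained by i=2)
p(-1) = max(1+0·(-1)=1, 3+1·(-1)=2, 5+2·(-1)=3, 1+3·(-1)=-2) = 3 (attained by i=2)
Answer: p(2) = 9; p(1) = 7; p(-1) = 3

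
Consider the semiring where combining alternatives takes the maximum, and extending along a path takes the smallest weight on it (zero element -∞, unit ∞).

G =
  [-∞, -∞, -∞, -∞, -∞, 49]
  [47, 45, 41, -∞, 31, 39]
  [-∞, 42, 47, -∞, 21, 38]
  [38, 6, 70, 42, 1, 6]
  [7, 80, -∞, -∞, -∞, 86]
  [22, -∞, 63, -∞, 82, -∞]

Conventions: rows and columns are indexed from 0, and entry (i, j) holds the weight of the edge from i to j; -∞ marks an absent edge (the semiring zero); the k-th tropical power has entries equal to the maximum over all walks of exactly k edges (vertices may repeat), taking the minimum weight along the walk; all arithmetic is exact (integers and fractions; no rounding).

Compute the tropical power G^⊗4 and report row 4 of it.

G^⊗2:
  [22, -∞, 49, -∞, 49, -∞]
  [45, 45, 41, -∞, 39, 47]
  [42, 42, 47, -∞, 38, 39]
  [38, 42, 47, 42, 21, 38]
  [47, 45, 63, -∞, 82, 39]
  [7, 80, 47, -∞, 21, 82]
G^⊗3:
  [7, 49, 47, -∞, 21, 49]
  [45, 45, 47, -∞, 47, 45]
  [42, 42, 47, -∞, 39, 42]
  [42, 42, 47, 42, 38, 39]
  [45, 80, 47, -∞, 39, 82]
  [47, 45, 63, -∞, 82, 39]
G^⊗4:
  [47, 45, 49, -∞, 49, 39]
  [45, 47, 47, -∞, 45, 47]
  [42, 42, 47, -∞, 42, 42]
  [42, 42, 47, 42, 39, 42]
  [47, 45, 63, -∞, 82, 45]
  [45, 80, 47, -∞, 39, 82]
Answer: row 4 of G^⊗4 = [47, 45, 63, -∞, 82, 45]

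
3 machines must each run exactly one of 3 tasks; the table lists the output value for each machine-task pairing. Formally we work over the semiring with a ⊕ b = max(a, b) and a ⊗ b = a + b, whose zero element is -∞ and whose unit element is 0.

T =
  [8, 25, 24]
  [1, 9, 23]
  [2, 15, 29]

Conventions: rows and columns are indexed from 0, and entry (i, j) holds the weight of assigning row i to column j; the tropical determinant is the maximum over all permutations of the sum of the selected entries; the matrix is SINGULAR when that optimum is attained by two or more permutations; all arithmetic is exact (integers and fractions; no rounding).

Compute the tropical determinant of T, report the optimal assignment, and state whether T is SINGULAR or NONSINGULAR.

σ = (0, 1, 2): 8 + 9 + 29 = 46
σ = (0, 2, 1): 8 + 23 + 15 = 46
σ = (1, 0, 2): 25 + 1 + 29 = 55
σ = (1, 2, 0): 25 + 23 + 2 = 50
σ = (2, 0, 1): 24 + 1 + 15 = 40
σ = (2, 1, 0): 24 + 9 + 2 = 35
Optimal value attained by: σ = (1, 0, 2).
Answer: det⊕(T) = 55; verdict: NONSINGULAR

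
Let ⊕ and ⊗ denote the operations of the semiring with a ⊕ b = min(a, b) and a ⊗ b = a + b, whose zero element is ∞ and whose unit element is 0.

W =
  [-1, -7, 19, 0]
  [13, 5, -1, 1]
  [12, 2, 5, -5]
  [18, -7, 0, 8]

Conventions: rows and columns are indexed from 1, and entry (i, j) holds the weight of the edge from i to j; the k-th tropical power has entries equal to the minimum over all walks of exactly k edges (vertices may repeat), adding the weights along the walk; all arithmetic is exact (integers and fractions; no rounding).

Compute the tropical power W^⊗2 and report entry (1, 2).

W^⊗2:
  [-2, -8, -8, -6]
  [11, -6, 1, -6]
  [11, -12, -5, 0]
  [6, -2, -8, -6]
Key observation: the optimum is the walk 1->1->2, with weight (-1) + (-7) = -8.
Optimal value attained by: walk 1->1->2.
Answer: (W^⊗2)[1][2] = -8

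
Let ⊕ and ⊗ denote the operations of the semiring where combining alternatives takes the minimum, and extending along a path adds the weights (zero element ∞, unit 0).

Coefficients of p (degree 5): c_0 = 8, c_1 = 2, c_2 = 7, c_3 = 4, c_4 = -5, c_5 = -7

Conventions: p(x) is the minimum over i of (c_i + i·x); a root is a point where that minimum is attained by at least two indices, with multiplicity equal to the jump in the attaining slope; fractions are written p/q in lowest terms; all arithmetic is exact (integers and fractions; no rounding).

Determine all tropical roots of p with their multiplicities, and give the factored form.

hull edge (i=0, c=8) to (i=1, c=2): slope -6, span 1
hull edge (i=1, c=2) to (i=4, c=-5): slope -7/3, span 3
hull edge (i=4, c=-5) to (i=5, c=-7): slope -2, span 1
Factored form: p(x) = -7 ⊗ (x ⊕ 2) ⊗ (x ⊕ 7/3) ⊗ (x ⊕ 7/3) ⊗ (x ⊕ 7/3) ⊗ (x ⊕ 6)
Answer: roots = 2 (mult 1), 7/3 (mult 3), 6 (mult 1)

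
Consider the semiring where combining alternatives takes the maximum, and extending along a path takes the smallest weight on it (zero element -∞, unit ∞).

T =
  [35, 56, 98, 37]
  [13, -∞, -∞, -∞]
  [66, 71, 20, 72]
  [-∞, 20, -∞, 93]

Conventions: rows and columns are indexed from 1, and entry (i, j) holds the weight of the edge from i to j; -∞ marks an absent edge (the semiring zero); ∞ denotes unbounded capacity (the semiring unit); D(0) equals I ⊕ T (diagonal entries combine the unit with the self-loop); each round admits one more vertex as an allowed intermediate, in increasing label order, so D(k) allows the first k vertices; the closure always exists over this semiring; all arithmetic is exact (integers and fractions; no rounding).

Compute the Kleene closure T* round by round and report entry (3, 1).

D(0):
  [∞, 56, 98, 37]
  [13, ∞, -∞, -∞]
  [66, 71, ∞, 72]
  [-∞, 20, -∞, ∞]
D(1):
  [∞, 56, 98, 37]
  [13, ∞, 13, 13]
  [66, 71, ∞, 72]
  [-∞, 20, -∞, ∞]
D(2):
  [∞, 56, 98, 37]
  [13, ∞, 13, 13]
  [66, 71, ∞, 72]
  [13, 20, 13, ∞]
D(3):
  [∞, 71, 98, 72]
  [13, ∞, 13, 13]
  [66, 71, ∞, 72]
  [13, 20, 13, ∞]
D(4):
  [∞, 71, 98, 72]
  [13, ∞, 13, 13]
  [66, 71, ∞, 72]
  [13, 20, 13, ∞]
Answer: T*[3][1] = 66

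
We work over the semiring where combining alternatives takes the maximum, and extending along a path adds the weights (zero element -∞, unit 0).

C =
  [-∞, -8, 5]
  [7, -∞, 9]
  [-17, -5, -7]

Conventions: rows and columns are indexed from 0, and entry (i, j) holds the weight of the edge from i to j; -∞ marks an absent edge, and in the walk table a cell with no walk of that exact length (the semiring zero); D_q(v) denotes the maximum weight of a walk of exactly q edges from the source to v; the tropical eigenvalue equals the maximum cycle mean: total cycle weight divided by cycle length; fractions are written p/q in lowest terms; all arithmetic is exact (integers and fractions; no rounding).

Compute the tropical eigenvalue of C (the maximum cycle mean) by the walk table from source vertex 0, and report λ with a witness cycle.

q=0: [0, -∞, -∞]
q=1: [-∞, -8, 5]
q=2: [-1, 0, 1]
q=3: [7, -4, 9]
Optimal cycle mean attained by: cycle 0->2->1->0, total 5 + (-5) + 7, length 3.
Answer: λ = 7/3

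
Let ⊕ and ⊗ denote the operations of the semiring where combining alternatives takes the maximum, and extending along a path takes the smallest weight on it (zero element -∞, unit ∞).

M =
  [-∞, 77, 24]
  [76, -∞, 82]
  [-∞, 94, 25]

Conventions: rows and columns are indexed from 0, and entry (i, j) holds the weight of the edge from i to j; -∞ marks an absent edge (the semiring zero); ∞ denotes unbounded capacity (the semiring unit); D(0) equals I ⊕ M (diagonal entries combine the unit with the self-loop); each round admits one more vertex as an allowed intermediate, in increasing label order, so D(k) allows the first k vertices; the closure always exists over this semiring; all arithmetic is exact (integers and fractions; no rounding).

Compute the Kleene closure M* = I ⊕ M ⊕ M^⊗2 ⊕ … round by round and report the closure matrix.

D(0):
  [∞, 77, 24]
  [76, ∞, 82]
  [-∞, 94, ∞]
D(1):
  [∞, 77, 24]
  [76, ∞, 82]
  [-∞, 94, ∞]
D(2):
  [∞, 77, 77]
  [76, ∞, 82]
  [76, 94, ∞]
D(3):
  [∞, 77, 77]
  [76, ∞, 82]
  [76, 94, ∞]
Answer: M* = [[∞, 77, 77], [76, ∞, 82], [76, 94, ∞]]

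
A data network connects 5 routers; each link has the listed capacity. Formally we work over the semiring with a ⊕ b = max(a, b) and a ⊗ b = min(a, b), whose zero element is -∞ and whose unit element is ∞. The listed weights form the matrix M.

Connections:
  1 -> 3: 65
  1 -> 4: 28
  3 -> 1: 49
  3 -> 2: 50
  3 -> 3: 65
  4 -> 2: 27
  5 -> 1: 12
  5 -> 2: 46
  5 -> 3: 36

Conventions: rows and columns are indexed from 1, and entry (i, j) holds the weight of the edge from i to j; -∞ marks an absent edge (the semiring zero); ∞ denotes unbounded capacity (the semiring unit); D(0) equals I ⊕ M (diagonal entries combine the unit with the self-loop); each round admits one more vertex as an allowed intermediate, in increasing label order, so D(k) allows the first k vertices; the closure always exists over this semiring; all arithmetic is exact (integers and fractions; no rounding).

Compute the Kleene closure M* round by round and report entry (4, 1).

D(0):
  [∞, -∞, 65, 28, -∞]
  [-∞, ∞, -∞, -∞, -∞]
  [49, 50, ∞, -∞, -∞]
  [-∞, 27, -∞, ∞, -∞]
  [12, 46, 36, -∞, ∞]
D(1):
  [∞, -∞, 65, 28, -∞]
  [-∞, ∞, -∞, -∞, -∞]
  [49, 50, ∞, 28, -∞]
  [-∞, 27, -∞, ∞, -∞]
  [12, 46, 36, 12, ∞]
D(2):
  [∞, -∞, 65, 28, -∞]
  [-∞, ∞, -∞, -∞, -∞]
  [49, 50, ∞, 28, -∞]
  [-∞, 27, -∞, ∞, -∞]
  [12, 46, 36, 12, ∞]
D(3):
  [∞, 50, 65, 28, -∞]
  [-∞, ∞, -∞, -∞, -∞]
  [49, 50, ∞, 28, -∞]
  [-∞, 27, -∞, ∞, -∞]
  [36, 46, 36, 28, ∞]
D(4):
  [∞, 50, 65, 28, -∞]
  [-∞, ∞, -∞, -∞, -∞]
  [49, 50, ∞, 28, -∞]
  [-∞, 27, -∞, ∞, -∞]
  [36, 46, 36, 28, ∞]
D(5):
  [∞, 50, 65, 28, -∞]
  [-∞, ∞, -∞, -∞, -∞]
  [49, 50, ∞, 28, -∞]
  [-∞, 27, -∞, ∞, -∞]
  [36, 46, 36, 28, ∞]
Answer: M*[4][1] = -∞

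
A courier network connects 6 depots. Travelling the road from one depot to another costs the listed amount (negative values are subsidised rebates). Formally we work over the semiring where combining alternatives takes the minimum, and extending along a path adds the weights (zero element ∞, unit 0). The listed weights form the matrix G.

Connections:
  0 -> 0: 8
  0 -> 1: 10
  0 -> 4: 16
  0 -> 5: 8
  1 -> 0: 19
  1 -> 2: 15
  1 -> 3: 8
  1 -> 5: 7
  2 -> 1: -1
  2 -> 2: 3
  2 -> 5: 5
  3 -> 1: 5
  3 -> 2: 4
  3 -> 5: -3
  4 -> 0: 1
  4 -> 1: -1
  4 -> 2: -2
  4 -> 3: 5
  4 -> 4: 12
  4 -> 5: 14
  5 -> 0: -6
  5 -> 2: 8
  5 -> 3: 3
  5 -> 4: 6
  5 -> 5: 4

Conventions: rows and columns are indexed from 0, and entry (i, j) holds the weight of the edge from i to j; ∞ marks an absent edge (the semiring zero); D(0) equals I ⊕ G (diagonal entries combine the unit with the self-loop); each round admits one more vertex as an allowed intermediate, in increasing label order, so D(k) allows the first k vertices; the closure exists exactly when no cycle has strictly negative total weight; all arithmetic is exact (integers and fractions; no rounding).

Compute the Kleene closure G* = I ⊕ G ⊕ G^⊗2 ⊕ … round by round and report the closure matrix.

D(0):
  [0, 10, ∞, ∞, 16, 8]
  [19, 0, 15, 8, ∞, 7]
  [∞, -1, 0, ∞, ∞, 5]
  [∞, 5, 4, 0, ∞, -3]
  [1, -1, -2, 5, 0, 14]
  [-6, ∞, 8, 3, 6, 0]
D(1):
  [0, 10, ∞, ∞, 16, 8]
  [19, 0, 15, 8, 35, 7]
  [∞, -1, 0, ∞, ∞, 5]
  [∞, 5, 4, 0, ∞, -3]
  [1, -1, -2, 5, 0, 9]
  [-6, 4, 8, 3, 6, 0]
D(2):
  [0, 10, 25, 18, 16, 8]
  [19, 0, 15, 8, 35, 7]
  [18, -1, 0, 7, 34, 5]
  [24, 5, 4, 0, 40, -3]
  [1, -1, -2, 5, 0, 6]
  [-6, 4, 8, 3, 6, 0]
D(3):
  [0, 10, 25, 18, 16, 8]
  [19, 0, 15, 8, 35, 7]
  [18, -1, 0, 7, 34, 5]
  [22, 3, 4, 0, 38, -3]
  [1, -3, -2, 5, 0, 3]
  [-6, 4, 8, 3, 6, 0]
D(4):
  [0, 10, 22, 18, 16, 8]
  [19, 0, 12, 8, 35, 5]
  [18, -1, 0, 7, 34, 4]
  [22, 3, 4, 0, 38, -3]
  [1, -3, -2, 5, 0, 2]
  [-6, 4, 7, 3, 6, 0]
D(5):
  [0, 10, 14, 18, 16, 8]
  [19, 0, 12, 8, 35, 5]
  [18, -1, 0, 7, 34, 4]
  [22, 3, 4, 0, 38, -3]
  [1, -3, -2, 5, 0, 2]
  [-6, 3, 4, 3, 6, 0]
D(6):
  [0, 10, 12, 11, 14, 8]
  [-1, 0, 9, 8, 11, 5]
  [-2, -1, 0, 7, 10, 4]
  [-9, 0, 1, 0, 3, -3]
  [-4, -3, -2, 5, 0, 2]
  [-6, 3, 4, 3, 6, 0]
Answer: G* = [[0, 10, 12, 11, 14, 8], [-1, 0, 9, 8, 11, 5], [-2, -1, 0, 7, 10, 4], [-9, 0, 1, 0, 3, -3], [-4, -3, -2, 5, 0, 2], [-6, 3, 4, 3, 6, 0]]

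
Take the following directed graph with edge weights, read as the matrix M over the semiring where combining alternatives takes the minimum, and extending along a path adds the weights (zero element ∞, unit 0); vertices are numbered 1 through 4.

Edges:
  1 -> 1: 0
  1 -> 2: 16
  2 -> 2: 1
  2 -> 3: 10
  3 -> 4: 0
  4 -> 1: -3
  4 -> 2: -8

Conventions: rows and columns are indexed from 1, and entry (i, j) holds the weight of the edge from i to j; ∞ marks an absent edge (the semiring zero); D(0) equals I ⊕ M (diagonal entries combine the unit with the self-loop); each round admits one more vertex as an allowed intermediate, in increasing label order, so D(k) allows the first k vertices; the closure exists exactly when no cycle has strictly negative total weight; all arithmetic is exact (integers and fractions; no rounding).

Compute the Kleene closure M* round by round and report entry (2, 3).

D(0):
  [0, 16, ∞, ∞]
  [∞, 0, 10, ∞]
  [∞, ∞, 0, 0]
  [-3, -8, ∞, 0]
D(1):
  [0, 16, ∞, ∞]
  [∞, 0, 10, ∞]
  [∞, ∞, 0, 0]
  [-3, -8, ∞, 0]
D(2):
  [0, 16, 26, ∞]
  [∞, 0, 10, ∞]
  [∞, ∞, 0, 0]
  [-3, -8, 2, 0]
D(3):
  [0, 16, 26, 26]
  [∞, 0, 10, 10]
  [∞, ∞, 0, 0]
  [-3, -8, 2, 0]
D(4):
  [0, 16, 26, 26]
  [7, 0, 10, 10]
  [-3, -8, 0, 0]
  [-3, -8, 2, 0]
Answer: M*[2][3] = 10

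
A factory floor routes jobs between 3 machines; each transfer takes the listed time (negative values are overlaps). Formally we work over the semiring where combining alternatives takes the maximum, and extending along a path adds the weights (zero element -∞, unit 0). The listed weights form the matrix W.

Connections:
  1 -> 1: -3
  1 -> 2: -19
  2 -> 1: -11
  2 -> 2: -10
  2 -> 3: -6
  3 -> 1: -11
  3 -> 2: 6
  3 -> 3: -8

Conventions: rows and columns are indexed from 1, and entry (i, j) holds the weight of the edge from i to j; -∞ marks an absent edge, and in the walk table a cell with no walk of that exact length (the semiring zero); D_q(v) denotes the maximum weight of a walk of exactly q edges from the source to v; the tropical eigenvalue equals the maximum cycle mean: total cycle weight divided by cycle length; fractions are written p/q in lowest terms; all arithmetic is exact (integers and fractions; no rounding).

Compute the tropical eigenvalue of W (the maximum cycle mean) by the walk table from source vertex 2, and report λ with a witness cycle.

q=0: [-∞, 0, -∞]
q=1: [-11, -10, -6]
q=2: [-14, 0, -14]
q=3: [-11, -8, -6]
Optimal cycle mean attained by: cycle 2->3->2, total (-6) + 6, length 2.
Answer: λ = 0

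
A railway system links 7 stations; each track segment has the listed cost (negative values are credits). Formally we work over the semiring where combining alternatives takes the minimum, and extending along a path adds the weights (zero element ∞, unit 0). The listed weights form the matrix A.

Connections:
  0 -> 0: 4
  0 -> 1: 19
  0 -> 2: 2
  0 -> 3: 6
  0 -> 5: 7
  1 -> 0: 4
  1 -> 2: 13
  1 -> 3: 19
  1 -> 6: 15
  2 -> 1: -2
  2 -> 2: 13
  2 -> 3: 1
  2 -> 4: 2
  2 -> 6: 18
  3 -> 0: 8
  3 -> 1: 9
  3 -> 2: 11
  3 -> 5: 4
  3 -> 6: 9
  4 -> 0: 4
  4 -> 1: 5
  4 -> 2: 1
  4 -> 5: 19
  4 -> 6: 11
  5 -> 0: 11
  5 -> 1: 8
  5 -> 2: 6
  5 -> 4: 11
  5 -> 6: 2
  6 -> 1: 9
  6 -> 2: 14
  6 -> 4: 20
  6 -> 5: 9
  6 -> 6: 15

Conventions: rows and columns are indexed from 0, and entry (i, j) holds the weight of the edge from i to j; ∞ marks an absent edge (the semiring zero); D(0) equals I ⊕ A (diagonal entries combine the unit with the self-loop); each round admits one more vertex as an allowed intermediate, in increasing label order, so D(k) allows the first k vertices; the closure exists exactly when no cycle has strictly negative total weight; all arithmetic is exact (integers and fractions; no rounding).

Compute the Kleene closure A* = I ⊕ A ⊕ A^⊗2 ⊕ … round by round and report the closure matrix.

D(0):
  [0, 19, 2, 6, ∞, 7, ∞]
  [4, 0, 13, 19, ∞, ∞, 15]
  [∞, -2, 0, 1, 2, ∞, 18]
  [8, 9, 11, 0, ∞, 4, 9]
  [4, 5, 1, ∞, 0, 19, 11]
  [11, 8, 6, ∞, 11, 0, 2]
  [∞, 9, 14, ∞, 20, 9, 0]
D(1):
  [0, 19, 2, 6, ∞, 7, ∞]
  [4, 0, 6, 10, ∞, 11, 15]
  [∞, -2, 0, 1, 2, ∞, 18]
  [8, 9, 10, 0, ∞, 4, 9]
  [4, 5, 1, 10, 0, 11, 11]
  [11, 8, 6, 17, 11, 0, 2]
  [∞, 9, 14, ∞, 20, 9, 0]
D(2):
  [0, 19, 2, 6, ∞, 7, 34]
  [4, 0, 6, 10, ∞, 11, 15]
  [2, -2, 0, 1, 2, 9, 13]
  [8, 9, 10, 0, ∞, 4, 9]
  [4, 5, 1, 10, 0, 11, 11]
  [11, 8, 6, 17, 11, 0, 2]
  [13, 9, 14, 19, 20, 9, 0]
D(3):
  [0, 0, 2, 3, 4, 7, 15]
  [4, 0, 6, 7, 8, 11, 15]
  [2, -2, 0, 1, 2, 9, 13]
  [8, 8, 10, 0, 12, 4, 9]
  [3, -1, 1, 2, 0, 10, 11]
  [8, 4, 6, 7, 8, 0, 2]
  [13, 9, 14, 15, 16, 9, 0]
D(4):
  [0, 0, 2, 3, 4, 7, 12]
  [4, 0, 6, 7, 8, 11, 15]
  [2, -2, 0, 1, 2, 5, 10]
  [8, 8, 10, 0, 12, 4, 9]
  [3, -1, 1, 2, 0, 6, 11]
  [8, 4, 6, 7, 8, 0, 2]
  [13, 9, 14, 15, 16, 9, 0]
D(5):
  [0, 0, 2, 3, 4, 7, 12]
  [4, 0, 6, 7, 8, 11, 15]
  [2, -2, 0, 1, 2, 5, 10]
  [8, 8, 10, 0, 12, 4, 9]
  [3, -1, 1, 2, 0, 6, 11]
  [8, 4, 6, 7, 8, 0, 2]
  [13, 9, 14, 15, 16, 9, 0]
D(6):
  [0, 0, 2, 3, 4, 7, 9]
  [4, 0, 6, 7, 8, 11, 13]
  [2, -2, 0, 1, 2, 5, 7]
  [8, 8, 10, 0, 12, 4, 6]
  [3, -1, 1, 2, 0, 6, 8]
  [8, 4, 6, 7, 8, 0, 2]
  [13, 9, 14, 15, 16, 9, 0]
D(7):
  [0, 0, 2, 3, 4, 7, 9]
  [4, 0, 6, 7, 8, 11, 13]
  [2, -2, 0, 1, 2, 5, 7]
  [8, 8, 10, 0, 12, 4, 6]
  [3, -1, 1, 2, 0, 6, 8]
  [8, 4, 6, 7, 8, 0, 2]
  [13, 9, 14, 15, 16, 9, 0]
Answer: A* = [[0, 0, 2, 3, 4, 7, 9], [4, 0, 6, 7, 8, 11, 13], [2, -2, 0, 1, 2, 5, 7], [8, 8, 10, 0, 12, 4, 6], [3, -1, 1, 2, 0, 6, 8], [8, 4, 6, 7, 8, 0, 2], [13, 9, 14, 15, 16, 9, 0]]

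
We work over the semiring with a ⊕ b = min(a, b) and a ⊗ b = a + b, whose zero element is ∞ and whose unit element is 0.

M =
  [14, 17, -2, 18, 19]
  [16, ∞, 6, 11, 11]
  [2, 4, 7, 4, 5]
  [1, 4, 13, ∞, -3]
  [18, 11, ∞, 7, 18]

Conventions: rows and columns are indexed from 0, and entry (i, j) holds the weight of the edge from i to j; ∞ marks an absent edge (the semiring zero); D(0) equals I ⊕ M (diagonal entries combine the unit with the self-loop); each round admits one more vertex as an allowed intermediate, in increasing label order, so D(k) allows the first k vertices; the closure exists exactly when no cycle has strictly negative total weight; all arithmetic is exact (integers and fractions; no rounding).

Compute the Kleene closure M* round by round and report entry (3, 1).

D(0):
  [0, 17, -2, 18, 19]
  [16, 0, 6, 11, 11]
  [2, 4, 0, 4, 5]
  [1, 4, 13, 0, -3]
  [18, 11, ∞, 7, 0]
D(1):
  [0, 17, -2, 18, 19]
  [16, 0, 6, 11, 11]
  [2, 4, 0, 4, 5]
  [1, 4, -1, 0, -3]
  [18, 11, 16, 7, 0]
D(2):
  [0, 17, -2, 18, 19]
  [16, 0, 6, 11, 11]
  [2, 4, 0, 4, 5]
  [1, 4, -1, 0, -3]
  [18, 11, 16, 7, 0]
D(3):
  [0, 2, -2, 2, 3]
  [8, 0, 6, 10, 11]
  [2, 4, 0, 4, 5]
  [1, 3, -1, 0, -3]
  [18, 11, 16, 7, 0]
D(4):
  [0, 2, -2, 2, -1]
  [8, 0, 6, 10, 7]
  [2, 4, 0, 4, 1]
  [1, 3, -1, 0, -3]
  [8, 10, 6, 7, 0]
D(5):
  [0, 2, -2, 2, -1]
  [8, 0, 6, 10, 7]
  [2, 4, 0, 4, 1]
  [1, 3, -1, 0, -3]
  [8, 10, 6, 7, 0]
Answer: M*[3][1] = 3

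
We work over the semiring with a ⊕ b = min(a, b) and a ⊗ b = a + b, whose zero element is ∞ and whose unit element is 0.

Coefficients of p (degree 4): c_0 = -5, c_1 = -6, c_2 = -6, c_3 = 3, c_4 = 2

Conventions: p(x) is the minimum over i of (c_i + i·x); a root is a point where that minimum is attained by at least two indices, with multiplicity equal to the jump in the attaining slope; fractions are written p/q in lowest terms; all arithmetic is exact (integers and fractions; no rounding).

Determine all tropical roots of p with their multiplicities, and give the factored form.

hull edge (i=0, c=-5) to (i=1, c=-6): slope -1, span 1
hull edge (i=1, c=-6) to (i=2, c=-6): slope 0, span 1
hull edge (i=2, c=-6) to (i=4, c=2): slope 4, span 2
Factored form: p(x) = 2 ⊗ (x ⊕ (-4)) ⊗ (x ⊕ (-4)) ⊗ (x ⊕ 0) ⊗ (x ⊕ 1)
Answer: roots = -4 (mult 2), 0 (mult 1), 1 (mult 1)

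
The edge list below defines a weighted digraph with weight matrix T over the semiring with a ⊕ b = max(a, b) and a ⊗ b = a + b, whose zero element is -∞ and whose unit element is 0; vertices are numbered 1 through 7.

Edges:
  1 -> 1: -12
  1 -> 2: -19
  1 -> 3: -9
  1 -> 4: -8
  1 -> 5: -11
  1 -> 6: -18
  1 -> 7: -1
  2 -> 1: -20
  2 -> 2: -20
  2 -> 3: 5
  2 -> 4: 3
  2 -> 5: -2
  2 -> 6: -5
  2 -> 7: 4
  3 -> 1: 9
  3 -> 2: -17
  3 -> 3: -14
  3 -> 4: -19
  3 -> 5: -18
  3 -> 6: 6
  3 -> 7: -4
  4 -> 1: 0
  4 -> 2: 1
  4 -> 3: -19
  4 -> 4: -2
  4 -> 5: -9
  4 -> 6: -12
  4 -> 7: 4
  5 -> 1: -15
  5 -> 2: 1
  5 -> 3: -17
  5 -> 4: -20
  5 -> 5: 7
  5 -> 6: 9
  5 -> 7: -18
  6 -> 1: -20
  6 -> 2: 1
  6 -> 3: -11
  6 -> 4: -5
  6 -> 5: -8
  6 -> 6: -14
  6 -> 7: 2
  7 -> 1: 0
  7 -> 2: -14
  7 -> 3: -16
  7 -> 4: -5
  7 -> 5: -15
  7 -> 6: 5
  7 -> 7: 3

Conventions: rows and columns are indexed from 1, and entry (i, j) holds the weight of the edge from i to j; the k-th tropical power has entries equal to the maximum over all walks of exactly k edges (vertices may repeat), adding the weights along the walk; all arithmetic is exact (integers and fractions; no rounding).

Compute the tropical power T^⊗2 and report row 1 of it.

T^⊗2:
  [0, -7, -14, -6, -4, 4, 2]
  [14, 4, -9, 1, 5, 11, 7]
  [-3, 7, 0, 1, -2, 1, 8]
  [4, -1, 6, 4, -1, 9, 7]
  [-8, 10, 6, 4, 14, 16, 11]
  [2, -4, 6, 4, -1, 7, 5]
  [3, 6, -6, 0, -3, 8, 7]
Answer: row 1 of T^⊗2 = [0, -7, -14, -6, -4, 4, 2]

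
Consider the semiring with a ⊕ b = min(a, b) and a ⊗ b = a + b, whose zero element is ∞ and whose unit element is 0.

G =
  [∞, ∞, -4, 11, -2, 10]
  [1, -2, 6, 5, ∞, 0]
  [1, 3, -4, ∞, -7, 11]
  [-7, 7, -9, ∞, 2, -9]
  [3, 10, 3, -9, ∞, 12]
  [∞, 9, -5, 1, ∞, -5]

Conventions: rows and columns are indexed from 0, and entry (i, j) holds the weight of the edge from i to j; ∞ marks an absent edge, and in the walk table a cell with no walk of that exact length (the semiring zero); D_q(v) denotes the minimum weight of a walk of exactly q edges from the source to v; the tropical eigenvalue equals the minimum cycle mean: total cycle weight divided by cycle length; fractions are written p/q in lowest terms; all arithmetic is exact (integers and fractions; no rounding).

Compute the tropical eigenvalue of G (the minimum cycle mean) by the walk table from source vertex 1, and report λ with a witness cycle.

q=0: [∞, 0, ∞, ∞, ∞, ∞]
q=1: [1, -2, 6, 5, ∞, 0]
q=2: [-2, -4, -5, 1, -1, -5]
q=3: [-6, -6, -10, -10, -12, -10]
q=4: [-17, -8, -19, -21, -17, -19]
q=5: [-28, -16, -30, -26, -26, -30]
q=6: [-33, -27, -35, -35, -37, -35]
Optimal cycle mean attained by: cycle 2->4->3->2, total (-7) + (-9) + (-9), length 3.
Answer: λ = -25/3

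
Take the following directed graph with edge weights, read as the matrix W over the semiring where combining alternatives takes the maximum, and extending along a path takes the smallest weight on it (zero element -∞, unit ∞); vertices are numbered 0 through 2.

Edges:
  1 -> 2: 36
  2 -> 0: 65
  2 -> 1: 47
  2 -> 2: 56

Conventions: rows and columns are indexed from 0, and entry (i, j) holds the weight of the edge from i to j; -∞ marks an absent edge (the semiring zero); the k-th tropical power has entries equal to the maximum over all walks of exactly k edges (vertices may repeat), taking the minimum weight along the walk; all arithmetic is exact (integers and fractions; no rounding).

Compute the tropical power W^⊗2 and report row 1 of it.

W^⊗2:
  [-∞, -∞, -∞]
  [36, 36, 36]
  [56, 47, 56]
Answer: row 1 of W^⊗2 = [36, 36, 36]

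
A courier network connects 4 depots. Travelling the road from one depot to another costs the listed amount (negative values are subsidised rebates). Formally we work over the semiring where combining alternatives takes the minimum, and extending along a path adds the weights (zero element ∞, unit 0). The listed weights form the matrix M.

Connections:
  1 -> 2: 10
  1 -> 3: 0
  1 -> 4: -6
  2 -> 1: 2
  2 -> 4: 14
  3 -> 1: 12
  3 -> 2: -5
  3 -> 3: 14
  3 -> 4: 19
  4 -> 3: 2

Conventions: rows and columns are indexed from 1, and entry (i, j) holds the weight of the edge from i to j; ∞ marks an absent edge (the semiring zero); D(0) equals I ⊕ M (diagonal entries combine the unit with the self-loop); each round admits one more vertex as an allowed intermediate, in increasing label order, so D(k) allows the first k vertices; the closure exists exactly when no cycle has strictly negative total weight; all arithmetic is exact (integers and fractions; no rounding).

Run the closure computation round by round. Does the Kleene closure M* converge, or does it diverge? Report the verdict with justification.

D(0):
  [0, 10, 0, -6]
  [2, 0, ∞, 14]
  [12, -5, 0, 19]
  [∞, ∞, 2, 0]
D(1):
  [0, 10, 0, -6]
  [2, 0, 2, -4]
  [12, -5, 0, 6]
  [∞, ∞, 2, 0]
Detection: at round 2, diagonal entry (3, 3) turns strictly negative.
Key observation: the cycle 3->2->1->3 has total weight (-5) + 2 + 0, which is strictly negative.
Answer: DIVERGES — negative cycle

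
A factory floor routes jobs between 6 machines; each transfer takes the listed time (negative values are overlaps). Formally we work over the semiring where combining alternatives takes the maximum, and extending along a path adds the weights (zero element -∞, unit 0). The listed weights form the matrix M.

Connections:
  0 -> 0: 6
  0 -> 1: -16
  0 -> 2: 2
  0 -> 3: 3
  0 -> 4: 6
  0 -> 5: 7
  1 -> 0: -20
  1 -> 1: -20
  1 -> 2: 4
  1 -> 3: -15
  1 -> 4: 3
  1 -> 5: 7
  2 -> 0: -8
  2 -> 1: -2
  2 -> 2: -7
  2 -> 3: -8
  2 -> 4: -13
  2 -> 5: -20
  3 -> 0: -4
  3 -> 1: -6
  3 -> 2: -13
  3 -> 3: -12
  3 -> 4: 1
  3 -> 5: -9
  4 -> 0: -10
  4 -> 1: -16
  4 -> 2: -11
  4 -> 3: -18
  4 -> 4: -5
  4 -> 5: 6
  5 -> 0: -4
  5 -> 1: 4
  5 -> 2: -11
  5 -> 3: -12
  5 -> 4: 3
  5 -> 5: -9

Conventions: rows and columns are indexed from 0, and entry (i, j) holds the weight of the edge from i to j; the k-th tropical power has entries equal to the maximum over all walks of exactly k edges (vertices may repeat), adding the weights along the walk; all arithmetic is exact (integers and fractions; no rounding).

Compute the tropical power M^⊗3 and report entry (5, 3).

M^⊗2:
  [12, 11, 8, 9, 12, 13]
  [3, 11, -3, -4, 10, 9]
  [-2, -9, 2, -5, 1, 5]
  [2, -5, -2, -1, 2, 7]
  [2, 10, -5, -6, 9, 1]
  [2, -5, 8, -1, 7, 11]
M^⊗3:
  [18, 17, 15, 15, 18, 19]
  [9, 13, 15, 6, 14, 18]
  [4, 9, 0, 1, 8, 7]
  [8, 11, 4, 5, 10, 9]
  [8, 5, 14, 5, 13, 17]
  [8, 15, 4, 5, 14, 13]
Key observation: the optimum is the walk 5->0->0->3, with weight (-4) + 6 + 3 = 5.
Optimal value attained by: walk 5->0->0->3.
Answer: (M^⊗3)[5][3] = 5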